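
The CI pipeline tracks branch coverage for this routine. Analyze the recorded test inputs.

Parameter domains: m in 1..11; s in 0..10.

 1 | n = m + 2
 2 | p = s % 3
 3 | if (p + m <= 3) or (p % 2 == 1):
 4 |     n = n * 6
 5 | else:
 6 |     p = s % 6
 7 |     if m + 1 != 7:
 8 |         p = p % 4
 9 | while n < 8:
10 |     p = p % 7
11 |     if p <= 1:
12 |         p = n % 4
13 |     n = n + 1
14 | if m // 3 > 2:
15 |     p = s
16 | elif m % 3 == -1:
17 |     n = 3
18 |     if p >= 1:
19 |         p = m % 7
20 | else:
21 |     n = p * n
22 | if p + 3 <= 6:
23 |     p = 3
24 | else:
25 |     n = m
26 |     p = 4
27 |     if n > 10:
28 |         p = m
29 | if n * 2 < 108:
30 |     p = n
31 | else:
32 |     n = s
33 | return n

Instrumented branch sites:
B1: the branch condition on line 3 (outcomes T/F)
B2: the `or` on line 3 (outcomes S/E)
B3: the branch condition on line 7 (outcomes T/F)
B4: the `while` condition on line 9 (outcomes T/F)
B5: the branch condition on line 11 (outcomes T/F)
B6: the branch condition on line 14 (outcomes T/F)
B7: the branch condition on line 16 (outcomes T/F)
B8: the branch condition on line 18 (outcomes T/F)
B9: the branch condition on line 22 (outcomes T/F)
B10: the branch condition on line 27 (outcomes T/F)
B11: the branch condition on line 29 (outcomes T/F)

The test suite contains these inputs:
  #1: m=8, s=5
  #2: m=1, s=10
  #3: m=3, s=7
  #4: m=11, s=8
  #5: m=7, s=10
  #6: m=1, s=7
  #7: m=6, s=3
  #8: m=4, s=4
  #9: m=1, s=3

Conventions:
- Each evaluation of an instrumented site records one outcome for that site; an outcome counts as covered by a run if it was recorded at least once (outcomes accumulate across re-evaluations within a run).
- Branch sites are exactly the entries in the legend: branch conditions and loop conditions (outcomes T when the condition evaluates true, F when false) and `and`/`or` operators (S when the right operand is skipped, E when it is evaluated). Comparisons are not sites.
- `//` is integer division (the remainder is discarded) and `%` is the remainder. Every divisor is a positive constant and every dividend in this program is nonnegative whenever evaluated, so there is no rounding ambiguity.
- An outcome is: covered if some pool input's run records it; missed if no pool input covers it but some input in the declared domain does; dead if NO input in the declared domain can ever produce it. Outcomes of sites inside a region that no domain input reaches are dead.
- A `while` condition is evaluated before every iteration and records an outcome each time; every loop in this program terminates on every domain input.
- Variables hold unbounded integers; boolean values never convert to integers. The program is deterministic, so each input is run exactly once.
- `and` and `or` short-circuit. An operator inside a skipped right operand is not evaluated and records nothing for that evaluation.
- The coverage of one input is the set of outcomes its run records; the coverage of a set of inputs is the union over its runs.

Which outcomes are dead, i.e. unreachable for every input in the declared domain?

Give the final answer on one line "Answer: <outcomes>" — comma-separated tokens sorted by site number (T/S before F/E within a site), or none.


checking every outcome against all 121 domain inputs:
  B7=T: zero occurrences over every domain input -> dead
  B8=T: zero occurrences over every domain input -> dead
  B8=F: zero occurrences over every domain input -> dead
  reachable outcomes have witnesses, e.g. B1=T (e.g. m=1, s=0), B1=F (e.g. m=2, s=2), B2=S (e.g. m=1, s=0), B2=E (e.g. m=2, s=2)
Answer: B7=T, B8=T, B8=F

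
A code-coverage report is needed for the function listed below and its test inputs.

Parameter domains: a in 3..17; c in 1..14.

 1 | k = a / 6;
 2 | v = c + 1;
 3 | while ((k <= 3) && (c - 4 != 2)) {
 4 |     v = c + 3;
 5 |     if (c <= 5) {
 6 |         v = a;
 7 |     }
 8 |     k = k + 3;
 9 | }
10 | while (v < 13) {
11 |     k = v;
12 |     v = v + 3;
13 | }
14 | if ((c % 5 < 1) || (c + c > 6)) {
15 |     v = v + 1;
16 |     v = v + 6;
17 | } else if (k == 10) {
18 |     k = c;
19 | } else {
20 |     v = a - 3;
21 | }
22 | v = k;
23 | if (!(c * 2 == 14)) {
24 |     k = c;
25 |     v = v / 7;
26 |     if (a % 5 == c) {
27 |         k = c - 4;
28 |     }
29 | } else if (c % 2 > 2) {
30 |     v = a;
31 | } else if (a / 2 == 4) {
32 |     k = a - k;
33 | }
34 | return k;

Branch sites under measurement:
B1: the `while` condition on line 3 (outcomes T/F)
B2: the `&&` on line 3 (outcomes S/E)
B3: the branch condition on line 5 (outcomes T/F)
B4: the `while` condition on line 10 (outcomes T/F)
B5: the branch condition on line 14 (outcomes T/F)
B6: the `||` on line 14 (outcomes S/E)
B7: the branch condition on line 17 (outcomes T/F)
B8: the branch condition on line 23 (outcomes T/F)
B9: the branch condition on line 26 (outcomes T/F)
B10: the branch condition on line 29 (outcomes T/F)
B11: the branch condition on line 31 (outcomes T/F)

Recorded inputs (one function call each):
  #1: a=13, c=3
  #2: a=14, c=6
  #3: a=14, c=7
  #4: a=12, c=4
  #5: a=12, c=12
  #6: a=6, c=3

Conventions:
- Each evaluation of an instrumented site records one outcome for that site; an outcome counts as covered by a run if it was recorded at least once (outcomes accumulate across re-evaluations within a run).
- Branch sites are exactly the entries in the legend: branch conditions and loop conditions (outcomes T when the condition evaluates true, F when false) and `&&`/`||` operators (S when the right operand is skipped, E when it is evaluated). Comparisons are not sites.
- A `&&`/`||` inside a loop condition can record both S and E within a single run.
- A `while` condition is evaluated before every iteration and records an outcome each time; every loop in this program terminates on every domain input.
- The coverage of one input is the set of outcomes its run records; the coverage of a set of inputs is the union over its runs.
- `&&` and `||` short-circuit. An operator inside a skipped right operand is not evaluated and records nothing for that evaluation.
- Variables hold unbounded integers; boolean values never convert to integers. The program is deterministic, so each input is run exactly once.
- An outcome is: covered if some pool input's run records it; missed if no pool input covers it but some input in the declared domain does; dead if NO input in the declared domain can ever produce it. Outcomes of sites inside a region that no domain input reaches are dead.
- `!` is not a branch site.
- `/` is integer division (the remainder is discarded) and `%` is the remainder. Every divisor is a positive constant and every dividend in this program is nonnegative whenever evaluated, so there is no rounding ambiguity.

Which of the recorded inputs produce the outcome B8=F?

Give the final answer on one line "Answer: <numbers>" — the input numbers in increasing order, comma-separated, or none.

input #1 (a=13, c=3): never hits B8=F
input #2 (a=14, c=6): never hits B8=F
input #3 (a=14, c=7): hits B8=F
input #4 (a=12, c=4): never hits B8=F
input #5 (a=12, c=12): never hits B8=F
input #6 (a=6, c=3): never hits B8=F

Answer: 3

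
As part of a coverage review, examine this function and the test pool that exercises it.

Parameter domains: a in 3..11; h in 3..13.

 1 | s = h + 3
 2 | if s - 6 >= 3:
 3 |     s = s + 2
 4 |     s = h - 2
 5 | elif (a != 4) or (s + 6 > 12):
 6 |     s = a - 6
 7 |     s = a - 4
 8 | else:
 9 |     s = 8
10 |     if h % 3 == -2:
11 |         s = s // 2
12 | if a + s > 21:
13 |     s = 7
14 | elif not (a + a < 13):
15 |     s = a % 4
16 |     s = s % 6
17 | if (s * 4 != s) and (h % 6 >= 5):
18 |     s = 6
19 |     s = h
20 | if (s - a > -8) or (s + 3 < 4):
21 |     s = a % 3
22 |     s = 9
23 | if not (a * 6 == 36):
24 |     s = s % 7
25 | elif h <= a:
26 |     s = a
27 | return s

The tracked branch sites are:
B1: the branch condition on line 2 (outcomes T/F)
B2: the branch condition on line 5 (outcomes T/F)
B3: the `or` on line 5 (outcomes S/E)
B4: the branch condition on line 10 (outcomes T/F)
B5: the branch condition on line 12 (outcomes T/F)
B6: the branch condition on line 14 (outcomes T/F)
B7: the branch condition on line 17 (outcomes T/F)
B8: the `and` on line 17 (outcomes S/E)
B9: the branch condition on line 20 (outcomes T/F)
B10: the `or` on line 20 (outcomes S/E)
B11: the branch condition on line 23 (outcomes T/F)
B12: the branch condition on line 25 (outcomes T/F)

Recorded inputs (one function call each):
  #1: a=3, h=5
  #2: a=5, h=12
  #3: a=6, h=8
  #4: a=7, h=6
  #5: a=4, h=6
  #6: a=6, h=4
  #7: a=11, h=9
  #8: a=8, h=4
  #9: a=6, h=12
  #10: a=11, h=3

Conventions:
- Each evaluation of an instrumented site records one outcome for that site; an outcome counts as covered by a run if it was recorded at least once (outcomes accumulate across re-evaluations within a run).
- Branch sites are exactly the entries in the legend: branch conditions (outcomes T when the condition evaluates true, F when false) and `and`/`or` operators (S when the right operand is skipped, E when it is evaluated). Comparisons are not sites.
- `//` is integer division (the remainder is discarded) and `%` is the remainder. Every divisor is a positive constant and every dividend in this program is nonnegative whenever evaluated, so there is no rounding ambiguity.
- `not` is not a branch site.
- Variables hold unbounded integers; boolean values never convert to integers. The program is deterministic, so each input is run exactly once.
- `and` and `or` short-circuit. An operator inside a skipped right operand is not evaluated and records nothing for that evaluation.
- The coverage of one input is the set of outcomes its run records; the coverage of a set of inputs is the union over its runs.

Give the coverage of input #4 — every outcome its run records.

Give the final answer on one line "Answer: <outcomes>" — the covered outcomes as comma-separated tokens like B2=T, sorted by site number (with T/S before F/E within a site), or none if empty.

Simulating input #4 (a=7, h=6) step by step:
  B1->T, B5->F, B6->T, B8->E, B7->F, B10->S, B9->T, B11->T
deduplicating events, the covered set is: B1=T, B5=F, B6=T, B7=F, B8=E, B9=T, B10=S, B11=T

Answer: B1=T, B5=F, B6=T, B7=F, B8=E, B9=T, B10=S, B11=T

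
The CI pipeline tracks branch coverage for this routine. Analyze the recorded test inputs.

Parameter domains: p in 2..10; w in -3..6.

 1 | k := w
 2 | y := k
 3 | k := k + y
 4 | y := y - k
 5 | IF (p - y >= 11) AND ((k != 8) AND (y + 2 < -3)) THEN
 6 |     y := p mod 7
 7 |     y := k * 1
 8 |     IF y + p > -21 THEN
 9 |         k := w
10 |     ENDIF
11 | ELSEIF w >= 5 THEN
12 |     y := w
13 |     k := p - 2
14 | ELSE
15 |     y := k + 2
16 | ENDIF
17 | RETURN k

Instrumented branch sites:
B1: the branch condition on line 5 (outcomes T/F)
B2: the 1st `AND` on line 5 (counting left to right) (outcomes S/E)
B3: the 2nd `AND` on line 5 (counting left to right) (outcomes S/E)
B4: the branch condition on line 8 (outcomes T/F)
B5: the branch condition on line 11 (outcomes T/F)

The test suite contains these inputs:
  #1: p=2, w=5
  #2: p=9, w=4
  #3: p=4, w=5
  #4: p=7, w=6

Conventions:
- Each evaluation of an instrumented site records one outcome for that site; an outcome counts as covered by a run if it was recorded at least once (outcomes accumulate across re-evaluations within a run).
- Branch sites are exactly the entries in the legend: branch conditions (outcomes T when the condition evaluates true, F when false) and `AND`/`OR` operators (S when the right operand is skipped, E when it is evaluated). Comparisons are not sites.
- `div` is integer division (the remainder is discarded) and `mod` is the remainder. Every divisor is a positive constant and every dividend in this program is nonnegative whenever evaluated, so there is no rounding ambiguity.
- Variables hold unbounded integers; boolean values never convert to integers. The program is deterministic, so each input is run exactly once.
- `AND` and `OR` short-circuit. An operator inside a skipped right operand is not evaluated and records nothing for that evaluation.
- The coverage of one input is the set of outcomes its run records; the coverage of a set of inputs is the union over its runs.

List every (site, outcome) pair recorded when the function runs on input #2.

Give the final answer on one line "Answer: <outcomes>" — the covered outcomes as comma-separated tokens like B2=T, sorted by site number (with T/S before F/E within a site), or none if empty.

Event log for input #2 (p=9, w=4):
  B2->E, B3->S, B1->F, B5->F
as a set, this run covers: B1=F, B2=E, B3=S, B5=F

Answer: B1=F, B2=E, B3=S, B5=F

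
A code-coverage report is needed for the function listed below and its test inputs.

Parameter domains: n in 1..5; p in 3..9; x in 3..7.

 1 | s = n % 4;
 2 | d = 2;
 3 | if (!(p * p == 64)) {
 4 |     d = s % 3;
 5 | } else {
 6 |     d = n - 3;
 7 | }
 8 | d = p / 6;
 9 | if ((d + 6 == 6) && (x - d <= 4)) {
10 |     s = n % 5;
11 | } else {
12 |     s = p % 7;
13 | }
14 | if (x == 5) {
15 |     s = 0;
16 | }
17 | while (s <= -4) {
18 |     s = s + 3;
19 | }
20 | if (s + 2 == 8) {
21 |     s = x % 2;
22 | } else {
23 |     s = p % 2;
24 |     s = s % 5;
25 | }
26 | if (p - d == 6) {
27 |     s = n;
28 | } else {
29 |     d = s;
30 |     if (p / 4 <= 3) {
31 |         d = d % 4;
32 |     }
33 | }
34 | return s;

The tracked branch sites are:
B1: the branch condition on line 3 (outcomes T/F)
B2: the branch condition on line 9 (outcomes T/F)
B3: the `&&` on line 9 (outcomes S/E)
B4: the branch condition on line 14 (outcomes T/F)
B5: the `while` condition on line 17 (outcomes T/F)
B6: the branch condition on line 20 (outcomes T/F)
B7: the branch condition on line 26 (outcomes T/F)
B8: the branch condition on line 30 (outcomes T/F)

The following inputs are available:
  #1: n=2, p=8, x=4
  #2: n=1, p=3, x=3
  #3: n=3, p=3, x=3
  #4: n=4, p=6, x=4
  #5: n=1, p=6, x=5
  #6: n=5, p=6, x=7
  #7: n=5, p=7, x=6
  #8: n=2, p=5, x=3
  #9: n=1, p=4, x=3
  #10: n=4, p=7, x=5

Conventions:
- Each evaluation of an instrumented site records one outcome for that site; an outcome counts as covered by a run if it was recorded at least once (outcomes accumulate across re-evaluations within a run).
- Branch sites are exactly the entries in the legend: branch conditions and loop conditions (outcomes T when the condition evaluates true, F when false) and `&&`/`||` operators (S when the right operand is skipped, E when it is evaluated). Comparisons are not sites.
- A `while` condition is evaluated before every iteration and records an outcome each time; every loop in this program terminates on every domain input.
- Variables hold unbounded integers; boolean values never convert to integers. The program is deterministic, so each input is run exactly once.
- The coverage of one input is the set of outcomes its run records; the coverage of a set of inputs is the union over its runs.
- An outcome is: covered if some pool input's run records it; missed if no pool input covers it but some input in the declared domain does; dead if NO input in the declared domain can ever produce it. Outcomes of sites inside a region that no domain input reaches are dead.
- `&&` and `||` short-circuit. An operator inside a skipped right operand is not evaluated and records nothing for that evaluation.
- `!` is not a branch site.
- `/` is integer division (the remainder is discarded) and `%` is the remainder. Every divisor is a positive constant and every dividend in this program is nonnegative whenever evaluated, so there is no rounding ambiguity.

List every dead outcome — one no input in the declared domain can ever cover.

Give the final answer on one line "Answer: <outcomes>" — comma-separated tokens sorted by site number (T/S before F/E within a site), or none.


sweeping the full domain (175 inputs) for each outcome:
  B5=T: zero occurrences over every domain input -> dead
  B8=F: zero occurrences over every domain input -> dead
  reachable outcomes have witnesses, e.g. B1=T (e.g. n=1, p=3, x=3), B1=F (e.g. n=1, p=8, x=3), B2=T (e.g. n=1, p=3, x=3), B2=F (e.g. n=1, p=3, x=5)
Answer: B5=T, B8=F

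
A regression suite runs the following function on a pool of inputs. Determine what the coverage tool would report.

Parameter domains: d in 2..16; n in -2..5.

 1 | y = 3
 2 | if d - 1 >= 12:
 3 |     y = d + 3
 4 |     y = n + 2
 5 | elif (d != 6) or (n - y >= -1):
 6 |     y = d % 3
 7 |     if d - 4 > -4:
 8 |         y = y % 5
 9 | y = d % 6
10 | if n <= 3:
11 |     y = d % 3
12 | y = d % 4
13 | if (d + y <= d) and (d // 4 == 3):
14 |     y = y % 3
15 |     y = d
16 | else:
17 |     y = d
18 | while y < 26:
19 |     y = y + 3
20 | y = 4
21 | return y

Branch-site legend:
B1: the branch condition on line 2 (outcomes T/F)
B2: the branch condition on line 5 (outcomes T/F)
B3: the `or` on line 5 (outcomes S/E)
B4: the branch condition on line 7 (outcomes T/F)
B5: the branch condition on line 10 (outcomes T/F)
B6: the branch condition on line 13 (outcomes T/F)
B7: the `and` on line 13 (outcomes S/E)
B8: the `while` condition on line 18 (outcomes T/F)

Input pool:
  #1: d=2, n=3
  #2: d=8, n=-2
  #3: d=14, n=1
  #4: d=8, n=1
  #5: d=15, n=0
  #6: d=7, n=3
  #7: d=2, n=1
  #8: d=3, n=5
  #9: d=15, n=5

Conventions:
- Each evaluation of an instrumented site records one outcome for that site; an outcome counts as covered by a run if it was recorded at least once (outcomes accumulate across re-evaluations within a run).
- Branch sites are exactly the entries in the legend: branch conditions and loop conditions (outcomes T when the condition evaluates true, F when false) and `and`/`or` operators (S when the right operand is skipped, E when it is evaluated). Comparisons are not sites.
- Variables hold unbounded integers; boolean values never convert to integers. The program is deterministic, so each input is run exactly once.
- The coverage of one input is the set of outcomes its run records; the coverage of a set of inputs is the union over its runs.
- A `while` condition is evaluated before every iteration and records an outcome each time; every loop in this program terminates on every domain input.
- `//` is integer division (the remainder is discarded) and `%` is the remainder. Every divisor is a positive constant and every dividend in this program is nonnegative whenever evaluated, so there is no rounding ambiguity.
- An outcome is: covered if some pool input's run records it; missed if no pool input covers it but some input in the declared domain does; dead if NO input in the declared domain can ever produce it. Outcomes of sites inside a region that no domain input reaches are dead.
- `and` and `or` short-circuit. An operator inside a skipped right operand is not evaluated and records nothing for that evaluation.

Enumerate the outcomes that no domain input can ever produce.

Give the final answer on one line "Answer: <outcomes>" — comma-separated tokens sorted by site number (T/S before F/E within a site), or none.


sweeping the full domain (120 inputs) for each outcome:
  B4=F: unreachable across the whole domain -> dead
  reachable outcomes have witnesses, e.g. B1=T (e.g. d=13, n=-2), B1=F (e.g. d=2, n=-2), B2=T (e.g. d=2, n=-2), B2=F (e.g. d=6, n=-2)
Answer: B4=F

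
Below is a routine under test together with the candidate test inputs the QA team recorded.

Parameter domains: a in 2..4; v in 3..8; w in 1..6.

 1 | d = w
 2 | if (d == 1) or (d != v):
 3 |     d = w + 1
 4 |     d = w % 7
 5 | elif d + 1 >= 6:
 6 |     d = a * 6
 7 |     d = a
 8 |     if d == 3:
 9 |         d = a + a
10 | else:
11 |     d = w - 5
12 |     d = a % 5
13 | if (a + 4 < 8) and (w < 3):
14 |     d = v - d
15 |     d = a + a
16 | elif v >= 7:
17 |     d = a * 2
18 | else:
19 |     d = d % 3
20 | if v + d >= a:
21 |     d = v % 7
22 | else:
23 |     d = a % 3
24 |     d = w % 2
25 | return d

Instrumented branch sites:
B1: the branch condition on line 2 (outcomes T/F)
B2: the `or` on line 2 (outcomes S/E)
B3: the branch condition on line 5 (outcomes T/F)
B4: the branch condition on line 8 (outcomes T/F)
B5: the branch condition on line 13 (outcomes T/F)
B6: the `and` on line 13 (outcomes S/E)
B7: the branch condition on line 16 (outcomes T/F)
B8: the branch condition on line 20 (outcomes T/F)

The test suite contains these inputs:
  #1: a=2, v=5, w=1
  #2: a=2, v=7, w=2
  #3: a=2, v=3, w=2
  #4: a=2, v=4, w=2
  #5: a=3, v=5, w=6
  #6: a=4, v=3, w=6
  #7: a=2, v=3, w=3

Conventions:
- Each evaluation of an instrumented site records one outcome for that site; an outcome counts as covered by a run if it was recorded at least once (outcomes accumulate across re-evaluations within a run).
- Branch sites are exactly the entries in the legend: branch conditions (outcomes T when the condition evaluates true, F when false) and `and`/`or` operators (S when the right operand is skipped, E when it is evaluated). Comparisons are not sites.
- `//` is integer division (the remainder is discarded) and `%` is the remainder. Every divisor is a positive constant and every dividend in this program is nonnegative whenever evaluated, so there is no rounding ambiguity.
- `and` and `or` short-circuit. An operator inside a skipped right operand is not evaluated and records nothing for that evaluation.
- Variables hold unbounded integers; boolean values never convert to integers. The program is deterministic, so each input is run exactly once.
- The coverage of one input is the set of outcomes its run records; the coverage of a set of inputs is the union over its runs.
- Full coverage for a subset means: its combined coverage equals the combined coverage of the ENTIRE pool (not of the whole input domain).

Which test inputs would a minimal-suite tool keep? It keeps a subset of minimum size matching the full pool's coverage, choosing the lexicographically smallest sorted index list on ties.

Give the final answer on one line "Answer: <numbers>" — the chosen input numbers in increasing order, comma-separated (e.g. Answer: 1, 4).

run #1 (a=2, v=5, w=1) runs B2->S, B1->T, B6->E, B5->T, B8->T; records B1=T, B2=S, B5=T, B6=E, B8=T
run #2 (a=2, v=7, w=2) runs B2->E, B1->T, B6->E, B5->T, B8->T; records B1=T, B2=E, B5=T, B6=E, B8=T
run #3 (a=2, v=3, w=2) runs B2->E, B1->T, B6->E, B5->T, B8->T; records B1=T, B2=E, B5=T, B6=E, B8=T
run #4 (a=2, v=4, w=2) runs B2->E, B1->T, B6->E, B5->T, B8->T; records B1=T, B2=E, B5=T, B6=E, B8=T
run #5 (a=3, v=5, w=6) runs B2->E, B1->T, B6->E, B5->F, B7->F, B8->T; records B1=T, B2=E, B5=F, B6=E, B7=F, B8=T
run #6 (a=4, v=3, w=6) runs B2->E, B1->T, B6->S, B5->F, B7->F, B8->F; records B1=T, B2=E, B5=F, B6=S, B7=F, B8=F
run #7 (a=2, v=3, w=3) runs B2->E, B1->F, B3->F, B6->E, B5->F, B7->F, B8->T; records B1=F, B2=E, B3=F, B5=F, B6=E, B7=F, B8=T
together the pool reaches 12 outcomes: B1=T, B1=F, B2=S, B2=E, B3=F, B5=T, B5=F, B6=S, B6=E, B7=F, B8=T, B8=F
checked all size-1 subsets: none covers 12 outcomes (max 7/12)
checked all size-2 subsets: none covers 12 outcomes (max 10/12)
inputs {1, 6, 7} (size 3) cover everything; no size-3 subset with a lexicographically smaller index list covers all 12

Answer: 1, 6, 7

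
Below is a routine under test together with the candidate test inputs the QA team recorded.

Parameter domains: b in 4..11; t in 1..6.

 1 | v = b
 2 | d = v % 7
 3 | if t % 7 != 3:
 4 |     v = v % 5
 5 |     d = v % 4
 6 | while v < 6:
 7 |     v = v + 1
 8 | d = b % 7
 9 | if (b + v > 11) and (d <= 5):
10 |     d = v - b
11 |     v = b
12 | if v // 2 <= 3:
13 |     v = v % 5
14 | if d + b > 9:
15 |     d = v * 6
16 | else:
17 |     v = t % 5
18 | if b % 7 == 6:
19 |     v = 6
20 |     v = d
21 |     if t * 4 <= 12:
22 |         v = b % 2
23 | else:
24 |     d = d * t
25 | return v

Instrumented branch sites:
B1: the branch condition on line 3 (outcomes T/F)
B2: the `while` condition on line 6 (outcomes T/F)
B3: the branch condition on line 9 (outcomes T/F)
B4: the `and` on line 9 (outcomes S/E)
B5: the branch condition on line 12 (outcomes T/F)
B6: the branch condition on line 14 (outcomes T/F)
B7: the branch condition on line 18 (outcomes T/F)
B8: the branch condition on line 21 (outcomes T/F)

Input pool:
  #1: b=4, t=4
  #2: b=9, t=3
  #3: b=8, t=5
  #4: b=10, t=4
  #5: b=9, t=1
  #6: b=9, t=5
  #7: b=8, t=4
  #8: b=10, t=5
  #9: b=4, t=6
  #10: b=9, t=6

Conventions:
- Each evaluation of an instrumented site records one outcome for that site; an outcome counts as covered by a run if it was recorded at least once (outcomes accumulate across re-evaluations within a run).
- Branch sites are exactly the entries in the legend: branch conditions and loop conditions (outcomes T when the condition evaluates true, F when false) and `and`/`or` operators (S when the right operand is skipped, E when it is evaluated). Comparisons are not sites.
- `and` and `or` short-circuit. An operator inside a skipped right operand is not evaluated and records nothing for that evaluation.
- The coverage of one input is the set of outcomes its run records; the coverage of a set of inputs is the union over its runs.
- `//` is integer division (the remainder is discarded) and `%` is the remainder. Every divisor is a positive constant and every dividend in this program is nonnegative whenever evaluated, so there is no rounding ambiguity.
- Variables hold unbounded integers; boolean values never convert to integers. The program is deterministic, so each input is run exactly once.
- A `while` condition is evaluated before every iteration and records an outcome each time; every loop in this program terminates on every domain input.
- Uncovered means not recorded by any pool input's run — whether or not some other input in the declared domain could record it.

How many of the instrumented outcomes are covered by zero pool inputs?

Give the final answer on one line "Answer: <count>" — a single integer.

input #1 (b=4, t=4): events B1->T, B2->T, B2->T, B2->F, B4->S, B3->F, B5->T, B6->F, B7->F; covers B1=T, B2=T, B2=F, B3=F, B4=S, B5=T, B6=F, B7=F
input #2 (b=9, t=3): events B1->F, B2->F, B4->E, B3->T, B5->F, B6->F, B7->F; covers B1=F, B2=F, B3=T, B4=E, B5=F, B6=F, B7=F
input #3 (b=8, t=5): events B1->T, B2->T, B2->T, B2->T, B2->F, B4->E, B3->T, B5->F, B6->F, B7->F; covers B1=T, B2=T, B2=F, B3=T, B4=E, B5=F, B6=F, B7=F
input #4 (b=10, t=4): events B1->T, B2->T, B2->T, B2->T, B2->T, B2->T, B2->T, B2->F, B4->E, B3->T, B5->F, B6->F, B7->F; covers B1=T, B2=T, B2=F, B3=T, B4=E, B5=F, B6=F, B7=F
input #5 (b=9, t=1): events B1->T, B2->T, B2->T, B2->F, B4->E, B3->T, B5->F, B6->F, B7->F; covers B1=T, B2=T, B2=F, B3=T, B4=E, B5=F, B6=F, B7=F
input #6 (b=9, t=5): events B1->T, B2->T, B2->T, B2->F, B4->E, B3->T, B5->F, B6->F, B7->F; covers B1=T, B2=T, B2=F, B3=T, B4=E, B5=F, B6=F, B7=F
input #7 (b=8, t=4): events B1->T, B2->T, B2->T, B2->T, B2->F, B4->E, B3->T, B5->F, B6->F, B7->F; covers B1=T, B2=T, B2=F, B3=T, B4=E, B5=F, B6=F, B7=F
input #8 (b=10, t=5): events B1->T, B2->T, B2->T, B2->T, B2->T, B2->T, B2->T, B2->F, B4->E, B3->T, B5->F, B6->F, B7->F; covers B1=T, B2=T, B2=F, B3=T, B4=E, B5=F, B6=F, B7=F
input #9 (b=4, t=6): events B1->T, B2->T, B2->T, B2->F, B4->S, B3->F, B5->T, B6->F, B7->F; covers B1=T, B2=T, B2=F, B3=F, B4=S, B5=T, B6=F, B7=F
input #10 (b=9, t=6): events B1->T, B2->T, B2->T, B2->F, B4->E, B3->T, B5->F, B6->F, B7->F; covers B1=T, B2=T, B2=F, B3=T, B4=E, B5=F, B6=F, B7=F
union over the pool: B1=T, B1=F, B2=T, B2=F, B3=T, B3=F, B4=S, B4=E, B5=T, B5=F, B6=F, B7=F
uncovered (4 of 16): B6=T, B7=T, B8=T, B8=F

Answer: 4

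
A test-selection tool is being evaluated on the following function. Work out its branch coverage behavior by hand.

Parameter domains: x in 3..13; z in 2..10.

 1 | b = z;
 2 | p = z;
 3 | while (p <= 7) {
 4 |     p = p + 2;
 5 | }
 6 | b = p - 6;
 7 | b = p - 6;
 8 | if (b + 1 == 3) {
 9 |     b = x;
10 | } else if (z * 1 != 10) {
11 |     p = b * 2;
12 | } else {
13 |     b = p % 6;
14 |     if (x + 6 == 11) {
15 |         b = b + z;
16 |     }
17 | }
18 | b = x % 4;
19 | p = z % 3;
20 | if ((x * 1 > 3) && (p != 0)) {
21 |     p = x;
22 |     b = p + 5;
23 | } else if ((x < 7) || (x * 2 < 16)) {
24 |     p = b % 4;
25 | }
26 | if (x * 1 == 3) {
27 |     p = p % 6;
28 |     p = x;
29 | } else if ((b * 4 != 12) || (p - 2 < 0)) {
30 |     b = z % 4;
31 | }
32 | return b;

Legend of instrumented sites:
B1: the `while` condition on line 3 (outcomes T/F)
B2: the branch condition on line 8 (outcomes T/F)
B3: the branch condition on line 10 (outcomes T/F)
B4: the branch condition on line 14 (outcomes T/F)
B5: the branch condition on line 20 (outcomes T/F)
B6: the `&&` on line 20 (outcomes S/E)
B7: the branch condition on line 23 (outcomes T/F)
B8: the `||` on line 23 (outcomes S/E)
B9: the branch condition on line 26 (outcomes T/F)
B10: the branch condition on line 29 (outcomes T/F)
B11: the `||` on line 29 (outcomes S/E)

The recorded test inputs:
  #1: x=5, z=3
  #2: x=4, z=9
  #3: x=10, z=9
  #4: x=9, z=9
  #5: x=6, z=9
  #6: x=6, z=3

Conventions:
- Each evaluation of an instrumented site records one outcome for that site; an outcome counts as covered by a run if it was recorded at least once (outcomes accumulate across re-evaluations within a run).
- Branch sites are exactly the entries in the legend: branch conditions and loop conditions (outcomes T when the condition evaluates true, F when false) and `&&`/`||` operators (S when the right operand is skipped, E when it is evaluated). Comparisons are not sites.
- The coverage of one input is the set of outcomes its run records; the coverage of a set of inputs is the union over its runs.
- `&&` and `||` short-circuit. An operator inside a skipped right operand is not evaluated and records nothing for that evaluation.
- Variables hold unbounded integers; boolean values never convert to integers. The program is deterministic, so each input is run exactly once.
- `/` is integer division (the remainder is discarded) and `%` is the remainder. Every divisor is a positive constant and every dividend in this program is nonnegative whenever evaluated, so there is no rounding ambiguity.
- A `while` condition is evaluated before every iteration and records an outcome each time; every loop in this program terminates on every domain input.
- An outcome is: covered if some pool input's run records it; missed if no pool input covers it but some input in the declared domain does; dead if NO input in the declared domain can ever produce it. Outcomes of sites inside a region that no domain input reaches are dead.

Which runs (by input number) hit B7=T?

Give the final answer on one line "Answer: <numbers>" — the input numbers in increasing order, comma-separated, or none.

input #1 (x=5, z=3): hits B7=T
input #2 (x=4, z=9): hits B7=T
input #3 (x=10, z=9): never hits B7=T
input #4 (x=9, z=9): never hits B7=T
input #5 (x=6, z=9): hits B7=T
input #6 (x=6, z=3): hits B7=T

Answer: 1, 2, 5, 6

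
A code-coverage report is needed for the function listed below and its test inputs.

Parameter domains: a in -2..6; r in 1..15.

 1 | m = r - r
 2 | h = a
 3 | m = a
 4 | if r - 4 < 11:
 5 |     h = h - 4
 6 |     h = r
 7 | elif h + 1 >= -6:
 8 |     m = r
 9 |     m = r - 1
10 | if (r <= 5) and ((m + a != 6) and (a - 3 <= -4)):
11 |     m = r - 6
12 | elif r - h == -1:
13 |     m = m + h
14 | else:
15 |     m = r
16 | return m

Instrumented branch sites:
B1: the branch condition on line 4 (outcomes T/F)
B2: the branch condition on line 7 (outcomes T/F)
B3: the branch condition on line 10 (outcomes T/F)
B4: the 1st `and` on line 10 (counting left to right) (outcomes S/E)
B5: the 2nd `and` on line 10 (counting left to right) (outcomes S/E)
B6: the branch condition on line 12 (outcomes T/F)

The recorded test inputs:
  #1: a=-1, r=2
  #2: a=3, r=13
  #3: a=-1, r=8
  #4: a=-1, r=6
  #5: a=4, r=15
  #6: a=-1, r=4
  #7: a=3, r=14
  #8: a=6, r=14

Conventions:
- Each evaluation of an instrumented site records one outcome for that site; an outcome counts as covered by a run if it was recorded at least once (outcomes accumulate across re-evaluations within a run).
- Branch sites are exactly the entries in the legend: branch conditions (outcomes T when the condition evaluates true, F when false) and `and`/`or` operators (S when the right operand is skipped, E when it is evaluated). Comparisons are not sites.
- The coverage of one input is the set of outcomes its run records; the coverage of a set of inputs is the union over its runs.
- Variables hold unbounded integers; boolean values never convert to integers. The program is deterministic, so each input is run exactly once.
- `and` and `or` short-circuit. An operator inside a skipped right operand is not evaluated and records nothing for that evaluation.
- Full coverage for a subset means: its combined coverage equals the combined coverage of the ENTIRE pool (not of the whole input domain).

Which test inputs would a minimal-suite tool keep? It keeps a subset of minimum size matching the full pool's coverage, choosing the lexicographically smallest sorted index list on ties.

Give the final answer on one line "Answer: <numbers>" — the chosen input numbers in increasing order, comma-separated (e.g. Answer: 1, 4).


input #1 (a=-1, r=2): events B1->T, B4->E, B5->E, B3->T; covers B1=T, B3=T, B4=E, B5=E
input #2 (a=3, r=13): events B1->T, B4->S, B3->F, B6->F; covers B1=T, B3=F, B4=S, B6=F
input #3 (a=-1, r=8): events B1->T, B4->S, B3->F, B6->F; covers B1=T, B3=F, B4=S, B6=F
input #4 (a=-1, r=6): events B1->T, B4->S, B3->F, B6->F; covers B1=T, B3=F, B4=S, B6=F
input #5 (a=4, r=15): events B1->F, B2->T, B4->S, B3->F, B6->F; covers B1=F, B2=T, B3=F, B4=S, B6=F
input #6 (a=-1, r=4): events B1->T, B4->E, B5->E, B3->T; covers B1=T, B3=T, B4=E, B5=E
input #7 (a=3, r=14): events B1->T, B4->S, B3->F, B6->F; covers B1=T, B3=F, B4=S, B6=F
input #8 (a=6, r=14): events B1->T, B4->S, B3->F, B6->F; covers B1=T, B3=F, B4=S, B6=F
the full pool covers 9 outcomes: B1=T, B1=F, B2=T, B3=T, B3=F, B4=S, B4=E, B5=E, B6=F
every size-1 subset falls short of the 9 outcomes (best: 5/9)
at size 2, {1, 5} reaches all 9 outcomes; every lexicographically earlier size-2 subset fails
Answer: 1, 5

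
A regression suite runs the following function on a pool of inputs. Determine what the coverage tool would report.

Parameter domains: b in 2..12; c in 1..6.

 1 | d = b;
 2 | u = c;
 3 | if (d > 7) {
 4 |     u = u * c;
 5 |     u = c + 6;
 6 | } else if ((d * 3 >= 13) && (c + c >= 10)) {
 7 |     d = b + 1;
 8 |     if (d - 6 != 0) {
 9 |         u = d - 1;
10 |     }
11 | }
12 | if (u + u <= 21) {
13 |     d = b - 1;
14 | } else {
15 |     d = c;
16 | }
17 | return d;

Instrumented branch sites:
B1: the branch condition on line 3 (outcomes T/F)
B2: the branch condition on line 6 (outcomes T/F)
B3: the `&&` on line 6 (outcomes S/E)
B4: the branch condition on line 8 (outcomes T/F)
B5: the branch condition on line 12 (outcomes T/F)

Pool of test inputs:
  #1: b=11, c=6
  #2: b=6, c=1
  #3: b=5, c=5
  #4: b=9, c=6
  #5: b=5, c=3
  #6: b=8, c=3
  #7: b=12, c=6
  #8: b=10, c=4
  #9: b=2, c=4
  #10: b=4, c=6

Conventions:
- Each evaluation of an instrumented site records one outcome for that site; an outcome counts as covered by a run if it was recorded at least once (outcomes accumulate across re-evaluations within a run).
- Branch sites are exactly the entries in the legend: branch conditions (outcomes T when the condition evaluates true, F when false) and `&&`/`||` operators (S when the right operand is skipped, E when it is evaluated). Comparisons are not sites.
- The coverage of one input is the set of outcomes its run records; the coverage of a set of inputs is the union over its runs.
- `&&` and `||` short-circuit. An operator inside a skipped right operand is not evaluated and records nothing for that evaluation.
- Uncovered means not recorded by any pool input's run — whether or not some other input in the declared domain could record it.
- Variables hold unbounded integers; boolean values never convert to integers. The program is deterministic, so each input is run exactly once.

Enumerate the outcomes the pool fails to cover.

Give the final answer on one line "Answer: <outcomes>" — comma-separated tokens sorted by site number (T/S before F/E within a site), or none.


#1 (b=11, c=6) -> covered: B1=T, B5=F
#2 (b=6, c=1) -> covered: B1=F, B2=F, B3=E, B5=T
#3 (b=5, c=5) -> covered: B1=F, B2=T, B3=E, B4=F, B5=T
#4 (b=9, c=6) -> covered: B1=T, B5=F
#5 (b=5, c=3) -> covered: B1=F, B2=F, B3=E, B5=T
#6 (b=8, c=3) -> covered: B1=T, B5=T
#7 (b=12, c=6) -> covered: B1=T, B5=F
#8 (b=10, c=4) -> covered: B1=T, B5=T
#9 (b=2, c=4) -> covered: B1=F, B2=F, B3=S, B5=T
#10 (b=4, c=6) -> covered: B1=F, B2=F, B3=S, B5=T
union over the pool: B1=T, B1=F, B2=T, B2=F, B3=S, B3=E, B4=F, B5=T, B5=F
uncovered (1 of 10): B4=T
Answer: B4=T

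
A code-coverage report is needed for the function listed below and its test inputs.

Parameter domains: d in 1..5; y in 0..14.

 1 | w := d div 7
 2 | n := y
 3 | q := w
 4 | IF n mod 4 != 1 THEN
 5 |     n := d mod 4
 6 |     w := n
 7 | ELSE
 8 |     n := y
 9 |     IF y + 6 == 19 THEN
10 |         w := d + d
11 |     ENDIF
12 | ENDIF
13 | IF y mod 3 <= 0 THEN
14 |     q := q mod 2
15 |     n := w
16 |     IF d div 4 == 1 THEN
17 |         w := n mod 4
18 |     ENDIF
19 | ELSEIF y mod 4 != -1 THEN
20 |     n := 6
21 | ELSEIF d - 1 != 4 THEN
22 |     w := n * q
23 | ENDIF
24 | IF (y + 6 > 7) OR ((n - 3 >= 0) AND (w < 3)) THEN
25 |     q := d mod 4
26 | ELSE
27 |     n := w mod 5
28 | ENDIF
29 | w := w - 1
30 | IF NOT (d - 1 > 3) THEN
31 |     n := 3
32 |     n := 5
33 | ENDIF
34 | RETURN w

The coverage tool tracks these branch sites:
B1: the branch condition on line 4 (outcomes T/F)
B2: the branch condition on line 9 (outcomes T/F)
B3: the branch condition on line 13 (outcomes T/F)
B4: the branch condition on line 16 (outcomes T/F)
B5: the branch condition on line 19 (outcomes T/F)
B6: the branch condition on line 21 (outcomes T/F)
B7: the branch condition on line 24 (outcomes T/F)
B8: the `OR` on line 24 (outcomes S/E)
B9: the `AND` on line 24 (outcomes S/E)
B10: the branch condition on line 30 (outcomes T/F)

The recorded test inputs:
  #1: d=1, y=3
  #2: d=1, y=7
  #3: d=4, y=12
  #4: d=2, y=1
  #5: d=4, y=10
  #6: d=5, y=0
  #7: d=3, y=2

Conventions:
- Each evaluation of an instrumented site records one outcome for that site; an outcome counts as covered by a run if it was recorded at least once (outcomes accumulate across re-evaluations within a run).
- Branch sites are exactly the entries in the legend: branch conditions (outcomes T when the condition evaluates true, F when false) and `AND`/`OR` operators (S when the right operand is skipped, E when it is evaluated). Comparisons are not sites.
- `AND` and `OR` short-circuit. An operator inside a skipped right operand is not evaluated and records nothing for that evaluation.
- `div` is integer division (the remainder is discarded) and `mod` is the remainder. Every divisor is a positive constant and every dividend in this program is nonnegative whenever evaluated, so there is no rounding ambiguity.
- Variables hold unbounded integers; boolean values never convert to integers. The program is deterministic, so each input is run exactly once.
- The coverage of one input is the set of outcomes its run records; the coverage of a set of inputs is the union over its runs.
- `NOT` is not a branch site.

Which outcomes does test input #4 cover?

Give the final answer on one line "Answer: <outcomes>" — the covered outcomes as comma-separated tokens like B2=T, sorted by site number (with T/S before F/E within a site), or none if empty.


Running input #4 (d=2, y=1), event by event:
  B1->F, B2->F, B3->F, B5->T, B8->E, B9->E, B7->T, B10->T
collecting distinct outcomes: B1=F, B2=F, B3=F, B5=T, B7=T, B8=E, B9=E, B10=T
Answer: B1=F, B2=F, B3=F, B5=T, B7=T, B8=E, B9=E, B10=T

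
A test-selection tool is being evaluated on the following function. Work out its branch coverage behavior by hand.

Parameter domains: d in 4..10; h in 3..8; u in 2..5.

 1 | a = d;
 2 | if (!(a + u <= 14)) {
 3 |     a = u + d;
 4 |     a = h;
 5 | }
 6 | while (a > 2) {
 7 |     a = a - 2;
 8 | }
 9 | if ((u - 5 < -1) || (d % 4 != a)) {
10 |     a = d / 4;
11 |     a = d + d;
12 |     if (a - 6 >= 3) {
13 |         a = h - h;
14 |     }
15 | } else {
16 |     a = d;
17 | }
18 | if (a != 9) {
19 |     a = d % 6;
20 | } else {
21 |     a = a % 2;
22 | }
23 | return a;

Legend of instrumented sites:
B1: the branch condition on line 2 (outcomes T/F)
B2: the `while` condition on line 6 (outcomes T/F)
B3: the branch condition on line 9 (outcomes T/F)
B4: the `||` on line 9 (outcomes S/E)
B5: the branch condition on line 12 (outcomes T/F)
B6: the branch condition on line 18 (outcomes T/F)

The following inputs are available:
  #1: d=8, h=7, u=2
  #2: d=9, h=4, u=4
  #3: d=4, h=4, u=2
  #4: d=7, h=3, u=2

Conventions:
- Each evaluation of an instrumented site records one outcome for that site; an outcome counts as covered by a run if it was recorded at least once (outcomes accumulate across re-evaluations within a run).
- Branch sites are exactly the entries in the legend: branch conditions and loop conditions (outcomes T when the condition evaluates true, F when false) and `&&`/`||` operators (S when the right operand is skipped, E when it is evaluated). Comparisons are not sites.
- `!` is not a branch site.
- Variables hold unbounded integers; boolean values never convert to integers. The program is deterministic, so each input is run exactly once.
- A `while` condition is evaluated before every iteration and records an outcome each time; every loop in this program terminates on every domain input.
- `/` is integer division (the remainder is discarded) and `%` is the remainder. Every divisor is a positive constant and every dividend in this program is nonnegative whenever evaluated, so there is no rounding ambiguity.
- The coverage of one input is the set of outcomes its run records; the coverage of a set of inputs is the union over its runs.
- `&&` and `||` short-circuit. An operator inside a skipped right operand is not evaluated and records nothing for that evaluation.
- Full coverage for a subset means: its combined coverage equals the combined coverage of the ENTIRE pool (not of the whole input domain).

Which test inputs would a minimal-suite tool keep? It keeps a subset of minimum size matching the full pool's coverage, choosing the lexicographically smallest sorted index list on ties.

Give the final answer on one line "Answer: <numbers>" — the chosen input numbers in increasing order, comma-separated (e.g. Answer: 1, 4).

input #1 (d=8, h=7, u=2): events B1->F, B2->T, B2->T, B2->T, B2->F, B4->S, B3->T, B5->T, B6->T; covers B1=F, B2=T, B2=F, B3=T, B4=S, B5=T, B6=T
input #2 (d=9, h=4, u=4): events B1->F, B2->T, B2->T, B2->T, B2->T, B2->F, B4->E, B3->F, B6->F; covers B1=F, B2=T, B2=F, B3=F, B4=E, B6=F
input #3 (d=4, h=4, u=2): events B1->F, B2->T, B2->F, B4->S, B3->T, B5->F, B6->T; covers B1=F, B2=T, B2=F, B3=T, B4=S, B5=F, B6=T
input #4 (d=7, h=3, u=2): events B1->F, B2->T, B2->T, B2->T, B2->F, B4->S, B3->T, B5->T, B6->T; covers B1=F, B2=T, B2=F, B3=T, B4=S, B5=T, B6=T
pool-wide coverage (11 outcomes): B1=F, B2=T, B2=F, B3=T, B3=F, B4=S, B4=E, B5=T, B5=F, B6=T, B6=F
every size-1 subset falls short of the 11 outcomes (best: 7/11)
every size-2 subset falls short of the 11 outcomes (best: 10/11)
size 3: inputs {1, 2, 3} cover all 11 outcomes, and no lexicographically smaller subset of this size does

Answer: 1, 2, 3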